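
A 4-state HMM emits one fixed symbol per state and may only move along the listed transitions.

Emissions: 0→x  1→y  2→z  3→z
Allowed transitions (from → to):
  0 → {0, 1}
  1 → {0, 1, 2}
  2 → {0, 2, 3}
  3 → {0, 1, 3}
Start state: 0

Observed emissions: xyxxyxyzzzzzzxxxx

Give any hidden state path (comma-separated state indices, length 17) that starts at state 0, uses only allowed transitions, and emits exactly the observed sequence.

  0: obs=x cand={0} pick 0 [start]
  1: obs=y cand={1} pick 1 [0->1 ok]
  2: obs=x cand={0} pick 0 [1->0 ok]
  3: obs=x cand={0} pick 0 [0->0 ok]
  4: obs=y cand={1} pick 1 [0->1 ok]
  5: obs=x cand={0} pick 0 [1->0 ok]
  6: obs=y cand={1} pick 1 [0->1 ok]
  7: obs=z cand={2,3} pick 2 [1->2 ok]
  8: obs=z cand={2,3} pick 2 [2->2 ok]
  9: obs=z cand={2,3} pick 2 [2->2 ok]
  10: obs=z cand={2,3} pick 2 [2->2 ok]
  11: obs=z cand={2,3} pick 2 [2->2 ok]
  12: obs=z cand={2,3} pick 2 [2->2 ok]
  13: obs=x cand={0} pick 0 [2->0 ok]
  14: obs=x cand={0} pick 0 [0->0 ok]
  15: obs=x cand={0} pick 0 [0->0 ok]
  16: obs=x cand={0} pick 0 [0->0 ok]

0,1,0,0,1,0,1,2,2,2,2,2,2,0,0,0,0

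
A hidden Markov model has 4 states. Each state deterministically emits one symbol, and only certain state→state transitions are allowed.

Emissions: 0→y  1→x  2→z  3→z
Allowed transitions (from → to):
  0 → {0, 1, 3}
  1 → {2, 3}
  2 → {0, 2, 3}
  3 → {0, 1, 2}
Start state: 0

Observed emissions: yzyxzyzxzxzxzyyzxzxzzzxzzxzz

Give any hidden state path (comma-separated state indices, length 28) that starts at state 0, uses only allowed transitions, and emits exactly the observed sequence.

0,3,0,1,3,0,3,1,3,1,3,1,2,0,0,3,1,3,1,2,2,3,1,2,3,1,2,2

  t0 'y' -> {0}, take 0 (start)
  t1 'z' -> {2,3}, take 3 (0->3 ok)
  t2 'y' -> {0}, take 0 (3->0 ok)
  t3 'x' -> {1}, take 1 (0->1 ok)
  t4 'z' -> {2,3}, take 3 (1->3 ok)
  t5 'y' -> {0}, take 0 (3->0 ok)
  t6 'z' -> {2,3}, take 3 (0->3 ok)
  t7 'x' -> {1}, take 1 (3->1 ok)
  t8 'z' -> {2,3}, take 3 (1->3 ok)
  t9 'x' -> {1}, take 1 (3->1 ok)
  t10 'z' -> {2,3}, take 3 (1->3 ok)
  t11 'x' -> {1}, take 1 (3->1 ok)
  t12 'z' -> {2,3}, take 2 (1->2 ok)
  t13 'y' -> {0}, take 0 (2->0 ok)
  t14 'y' -> {0}, take 0 (0->0 ok)
  t15 'z' -> {2,3}, take 3 (0->3 ok)
  t16 'x' -> {1}, take 1 (3->1 ok)
  t17 'z' -> {2,3}, take 3 (1->3 ok)
  t18 'x' -> {1}, take 1 (3->1 ok)
  t19 'z' -> {2,3}, take 2 (1->2 ok)
  t20 'z' -> {2,3}, take 2 (2->2 ok)
  t21 'z' -> {2,3}, take 3 (2->3 ok)
  t22 'x' -> {1}, take 1 (3->1 ok)
  t23 'z' -> {2,3}, take 2 (1->2 ok)
  t24 'z' -> {2,3}, take 3 (2->3 ok)
  t25 'x' -> {1}, take 1 (3->1 ok)
  t26 'z' -> {2,3}, take 2 (1->2 ok)
  t27 'z' -> {2,3}, take 2 (2->2 ok)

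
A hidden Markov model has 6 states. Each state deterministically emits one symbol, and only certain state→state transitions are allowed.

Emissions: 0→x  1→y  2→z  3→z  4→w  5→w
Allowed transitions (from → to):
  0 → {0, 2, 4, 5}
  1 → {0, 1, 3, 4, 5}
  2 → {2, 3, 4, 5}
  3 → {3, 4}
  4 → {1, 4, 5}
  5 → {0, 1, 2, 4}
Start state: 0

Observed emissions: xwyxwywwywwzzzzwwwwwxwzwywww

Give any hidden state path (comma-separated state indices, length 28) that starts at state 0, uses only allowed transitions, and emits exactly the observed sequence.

  t0 'x' -> {0}, take 0 (start)
  t1 'w' -> {4,5}, take 5 (0->5 ok)
  t2 'y' -> {1}, take 1 (5->1 ok)
  t3 'x' -> {0}, take 0 (1->0 ok)
  t4 'w' -> {4,5}, take 4 (0->4 ok)
  t5 'y' -> {1}, take 1 (4->1 ok)
  t6 'w' -> {4,5}, take 4 (1->4 ok)
  t7 'w' -> {4,5}, take 4 (4->4 ok)
  t8 'y' -> {1}, take 1 (4->1 ok)
  t9 'w' -> {4,5}, take 4 (1->4 ok)
  t10 'w' -> {4,5}, take 5 (4->5 ok)
  t11 'z' -> {2,3}, take 2 (5->2 ok)
  t12 'z' -> {2,3}, take 2 (2->2 ok)
  t13 'z' -> {2,3}, take 2 (2->2 ok)
  t14 'z' -> {2,3}, take 3 (2->3 ok)
  t15 'w' -> {4,5}, take 4 (3->4 ok)
  t16 'w' -> {4,5}, take 4 (4->4 ok)
  t17 'w' -> {4,5}, take 4 (4->4 ok)
  t18 'w' -> {4,5}, take 4 (4->4 ok)
  t19 'w' -> {4,5}, take 5 (4->5 ok)
  t20 'x' -> {0}, take 0 (5->0 ok)
  t21 'w' -> {4,5}, take 5 (0->5 ok)
  t22 'z' -> {2,3}, take 2 (5->2 ok)
  t23 'w' -> {4,5}, take 5 (2->5 ok)
  t24 'y' -> {1}, take 1 (5->1 ok)
  t25 'w' -> {4,5}, take 4 (1->4 ok)
  t26 'w' -> {4,5}, take 4 (4->4 ok)
  t27 'w' -> {4,5}, take 5 (4->5 ok)

0,5,1,0,4,1,4,4,1,4,5,2,2,2,3,4,4,4,4,5,0,5,2,5,1,4,4,5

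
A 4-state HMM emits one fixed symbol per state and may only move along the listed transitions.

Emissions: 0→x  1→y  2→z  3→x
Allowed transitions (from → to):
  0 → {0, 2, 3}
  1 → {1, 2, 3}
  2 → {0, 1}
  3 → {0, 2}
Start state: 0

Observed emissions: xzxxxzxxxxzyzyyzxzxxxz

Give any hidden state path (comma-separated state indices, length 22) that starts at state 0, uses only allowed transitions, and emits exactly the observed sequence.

0,2,0,0,3,2,0,0,0,3,2,1,2,1,1,2,0,2,0,0,3,2

  t0 'x' -> {0,3}, take 0 (start)
  t1 'z' -> {2}, take 2 (0->2 ok)
  t2 'x' -> {0,3}, take 0 (2->0 ok)
  t3 'x' -> {0,3}, take 0 (0->0 ok)
  t4 'x' -> {0,3}, take 3 (0->3 ok)
  t5 'z' -> {2}, take 2 (3->2 ok)
  t6 'x' -> {0,3}, take 0 (2->0 ok)
  t7 'x' -> {0,3}, take 0 (0->0 ok)
  t8 'x' -> {0,3}, take 0 (0->0 ok)
  t9 'x' -> {0,3}, take 3 (0->3 ok)
  t10 'z' -> {2}, take 2 (3->2 ok)
  t11 'y' -> {1}, take 1 (2->1 ok)
  t12 'z' -> {2}, take 2 (1->2 ok)
  t13 'y' -> {1}, take 1 (2->1 ok)
  t14 'y' -> {1}, take 1 (1->1 ok)
  t15 'z' -> {2}, take 2 (1->2 ok)
  t16 'x' -> {0,3}, take 0 (2->0 ok)
  t17 'z' -> {2}, take 2 (0->2 ok)
  t18 'x' -> {0,3}, take 0 (2->0 ok)
  t19 'x' -> {0,3}, take 0 (0->0 ok)
  t20 'x' -> {0,3}, take 3 (0->3 ok)
  t21 'z' -> {2}, take 2 (3->2 ok)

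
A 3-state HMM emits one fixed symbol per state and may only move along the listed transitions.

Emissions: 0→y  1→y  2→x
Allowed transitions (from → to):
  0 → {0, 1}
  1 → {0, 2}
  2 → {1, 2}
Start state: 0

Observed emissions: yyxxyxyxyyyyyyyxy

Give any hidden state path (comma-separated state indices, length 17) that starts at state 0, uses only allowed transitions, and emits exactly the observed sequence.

0,1,2,2,1,2,1,2,1,0,0,0,1,0,1,2,1

  t0 'y' -> {0,1}, take 0 (start)
  t1 'y' -> {0,1}, take 1 (0->1 ok)
  t2 'x' -> {2}, take 2 (1->2 ok)
  t3 'x' -> {2}, take 2 (2->2 ok)
  t4 'y' -> {0,1}, take 1 (2->1 ok)
  t5 'x' -> {2}, take 2 (1->2 ok)
  t6 'y' -> {0,1}, take 1 (2->1 ok)
  t7 'x' -> {2}, take 2 (1->2 ok)
  t8 'y' -> {0,1}, take 1 (2->1 ok)
  t9 'y' -> {0,1}, take 0 (1->0 ok)
  t10 'y' -> {0,1}, take 0 (0->0 ok)
  t11 'y' -> {0,1}, take 0 (0->0 ok)
  t12 'y' -> {0,1}, take 1 (0->1 ok)
  t13 'y' -> {0,1}, take 0 (1->0 ok)
  t14 'y' -> {0,1}, take 1 (0->1 ok)
  t15 'x' -> {2}, take 2 (1->2 ok)
  t16 'y' -> {0,1}, take 1 (2->1 ok)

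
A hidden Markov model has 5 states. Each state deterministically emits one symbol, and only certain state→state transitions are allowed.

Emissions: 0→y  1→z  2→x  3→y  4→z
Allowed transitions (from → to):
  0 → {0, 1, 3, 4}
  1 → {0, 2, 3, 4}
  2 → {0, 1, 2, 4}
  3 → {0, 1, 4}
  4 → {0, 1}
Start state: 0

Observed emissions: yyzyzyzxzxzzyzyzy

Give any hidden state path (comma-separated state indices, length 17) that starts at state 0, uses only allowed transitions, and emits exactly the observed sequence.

  pos 0: y in {0,3}, choose 0; start
  pos 1: y in {0,3}, choose 3; 0->3 ok
  pos 2: z in {1,4}, choose 4; 3->4 ok
  pos 3: y in {0,3}, choose 0; 4->0 ok
  pos 4: z in {1,4}, choose 1; 0->1 ok
  pos 5: y in {0,3}, choose 0; 1->0 ok
  pos 6: z in {1,4}, choose 1; 0->1 ok
  pos 7: x in {2}, choose 2; 1->2 ok
  pos 8: z in {1,4}, choose 1; 2->1 ok
  pos 9: x in {2}, choose 2; 1->2 ok
  pos 10: z in {1,4}, choose 4; 2->4 ok
  pos 11: z in {1,4}, choose 1; 4->1 ok
  pos 12: y in {0,3}, choose 3; 1->3 ok
  pos 13: z in {1,4}, choose 1; 3->1 ok
  pos 14: y in {0,3}, choose 0; 1->0 ok
  pos 15: z in {1,4}, choose 4; 0->4 ok
  pos 16: y in {0,3}, choose 0; 4->0 ok

0,3,4,0,1,0,1,2,1,2,4,1,3,1,0,4,0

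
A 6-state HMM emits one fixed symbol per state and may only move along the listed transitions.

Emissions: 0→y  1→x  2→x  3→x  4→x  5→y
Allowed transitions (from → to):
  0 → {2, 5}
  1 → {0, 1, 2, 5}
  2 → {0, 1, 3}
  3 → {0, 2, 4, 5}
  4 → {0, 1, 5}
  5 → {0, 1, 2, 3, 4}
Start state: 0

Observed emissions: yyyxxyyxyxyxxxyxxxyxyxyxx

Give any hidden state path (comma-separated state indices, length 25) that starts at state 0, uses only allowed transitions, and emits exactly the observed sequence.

0,5,0,2,1,0,5,4,5,4,0,2,3,4,0,2,3,4,5,3,5,4,5,1,1

  [0] y  {0,5}  => 0  start
  [1] y  {0,5}  => 5  0->5 ok
  [2] y  {0,5}  => 0  5->0 ok
  [3] x  {1,2,3,4}  => 2  0->2 ok
  [4] x  {1,2,3,4}  => 1  2->1 ok
  [5] y  {0,5}  => 0  1->0 ok
  [6] y  {0,5}  => 5  0->5 ok
  [7] x  {1,2,3,4}  => 4  5->4 ok
  [8] y  {0,5}  => 5  4->5 ok
  [9] x  {1,2,3,4}  => 4  5->4 ok
  [10] y  {0,5}  => 0  4->0 ok
  [11] x  {1,2,3,4}  => 2  0->2 ok
  [12] x  {1,2,3,4}  => 3  2->3 ok
  [13] x  {1,2,3,4}  => 4  3->4 ok
  [14] y  {0,5}  => 0  4->0 ok
  [15] x  {1,2,3,4}  => 2  0->2 ok
  [16] x  {1,2,3,4}  => 3  2->3 ok
  [17] x  {1,2,3,4}  => 4  3->4 ok
  [18] y  {0,5}  => 5  4->5 ok
  [19] x  {1,2,3,4}  => 3  5->3 ok
  [20] y  {0,5}  => 5  3->5 ok
  [21] x  {1,2,3,4}  => 4  5->4 ok
  [22] y  {0,5}  => 5  4->5 ok
  [23] x  {1,2,3,4}  => 1  5->1 ok
  [24] x  {1,2,3,4}  => 1  1->1 ok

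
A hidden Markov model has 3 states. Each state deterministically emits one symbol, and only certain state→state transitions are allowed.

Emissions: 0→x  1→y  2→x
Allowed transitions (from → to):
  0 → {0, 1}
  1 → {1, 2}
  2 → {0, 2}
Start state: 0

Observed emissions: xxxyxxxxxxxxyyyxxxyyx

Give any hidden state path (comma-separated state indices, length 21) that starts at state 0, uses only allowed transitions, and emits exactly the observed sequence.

  0: obs=x cand={0,2} pick 0 [start]
  1: obs=x cand={0,2} pick 0 [0->0 ok]
  2: obs=x cand={0,2} pick 0 [0->0 ok]
  3: obs=y cand={1} pick 1 [0->1 ok]
  4: obs=x cand={0,2} pick 2 [1->2 ok]
  5: obs=x cand={0,2} pick 2 [2->2 ok]
  6: obs=x cand={0,2} pick 2 [2->2 ok]
  7: obs=x cand={0,2} pick 2 [2->2 ok]
  8: obs=x cand={0,2} pick 2 [2->2 ok]
  9: obs=x cand={0,2} pick 2 [2->2 ok]
  10: obs=x cand={0,2} pick 0 [2->0 ok]
  11: obs=x cand={0,2} pick 0 [0->0 ok]
  12: obs=y cand={1} pick 1 [0->1 ok]
  13: obs=y cand={1} pick 1 [1->1 ok]
  14: obs=y cand={1} pick 1 [1->1 ok]
  15: obs=x cand={0,2} pick 2 [1->2 ok]
  16: obs=x cand={0,2} pick 2 [2->2 ok]
  17: obs=x cand={0,2} pick 0 [2->0 ok]
  18: obs=y cand={1} pick 1 [0->1 ok]
  19: obs=y cand={1} pick 1 [1->1 ok]
  20: obs=x cand={0,2} pick 2 [1->2 ok]

0,0,0,1,2,2,2,2,2,2,0,0,1,1,1,2,2,0,1,1,2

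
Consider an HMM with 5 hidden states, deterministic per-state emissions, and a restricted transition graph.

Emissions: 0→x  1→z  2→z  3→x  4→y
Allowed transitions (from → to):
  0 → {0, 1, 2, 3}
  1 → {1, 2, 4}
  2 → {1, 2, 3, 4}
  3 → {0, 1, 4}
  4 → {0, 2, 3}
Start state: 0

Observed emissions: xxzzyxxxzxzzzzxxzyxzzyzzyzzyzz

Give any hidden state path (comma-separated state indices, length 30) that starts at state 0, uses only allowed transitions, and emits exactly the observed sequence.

0,0,2,2,4,0,0,0,2,3,1,1,1,2,3,0,1,4,3,1,1,4,2,1,4,2,1,4,2,2

  0: obs=x cand={0,3} pick 0 [start]
  1: obs=x cand={0,3} pick 0 [0->0 ok]
  2: obs=z cand={1,2} pick 2 [0->2 ok]
  3: obs=z cand={1,2} pick 2 [2->2 ok]
  4: obs=y cand={4} pick 4 [2->4 ok]
  5: obs=x cand={0,3} pick 0 [4->0 ok]
  6: obs=x cand={0,3} pick 0 [0->0 ok]
  7: obs=x cand={0,3} pick 0 [0->0 ok]
  8: obs=z cand={1,2} pick 2 [0->2 ok]
  9: obs=x cand={0,3} pick 3 [2->3 ok]
  10: obs=z cand={1,2} pick 1 [3->1 ok]
  11: obs=z cand={1,2} pick 1 [1->1 ok]
  12: obs=z cand={1,2} pick 1 [1->1 ok]
  13: obs=z cand={1,2} pick 2 [1->2 ok]
  14: obs=x cand={0,3} pick 3 [2->3 ok]
  15: obs=x cand={0,3} pick 0 [3->0 ok]
  16: obs=z cand={1,2} pick 1 [0->1 ok]
  17: obs=y cand={4} pick 4 [1->4 ok]
  18: obs=x cand={0,3} pick 3 [4->3 ok]
  19: obs=z cand={1,2} pick 1 [3->1 ok]
  20: obs=z cand={1,2} pick 1 [1->1 ok]
  21: obs=y cand={4} pick 4 [1->4 ok]
  22: obs=z cand={1,2} pick 2 [4->2 ok]
  23: obs=z cand={1,2} pick 1 [2->1 ok]
  24: obs=y cand={4} pick 4 [1->4 ok]
  25: obs=z cand={1,2} pick 2 [4->2 ok]
  26: obs=z cand={1,2} pick 1 [2->1 ok]
  27: obs=y cand={4} pick 4 [1->4 ok]
  28: obs=z cand={1,2} pick 2 [4->2 ok]
  29: obs=z cand={1,2} pick 2 [2->2 ok]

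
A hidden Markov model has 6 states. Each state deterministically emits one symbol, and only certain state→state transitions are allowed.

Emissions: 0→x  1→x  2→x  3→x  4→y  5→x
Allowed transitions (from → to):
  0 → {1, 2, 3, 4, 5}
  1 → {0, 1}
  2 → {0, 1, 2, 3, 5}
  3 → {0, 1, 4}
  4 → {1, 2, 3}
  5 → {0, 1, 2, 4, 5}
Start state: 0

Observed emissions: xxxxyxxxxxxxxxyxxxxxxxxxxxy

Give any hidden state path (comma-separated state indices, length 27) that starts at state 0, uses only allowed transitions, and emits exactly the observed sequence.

0,5,5,5,4,1,1,1,0,2,1,1,0,3,4,2,2,1,0,1,1,1,0,2,0,3,4

  t0 'x' -> {0,1,2,3,5}, take 0 (start)
  t1 'x' -> {0,1,2,3,5}, take 5 (0->5 ok)
  t2 'x' -> {0,1,2,3,5}, take 5 (5->5 ok)
  t3 'x' -> {0,1,2,3,5}, take 5 (5->5 ok)
  t4 'y' -> {4}, take 4 (5->4 ok)
  t5 'x' -> {0,1,2,3,5}, take 1 (4->1 ok)
  t6 'x' -> {0,1,2,3,5}, take 1 (1->1 ok)
  t7 'x' -> {0,1,2,3,5}, take 1 (1->1 ok)
  t8 'x' -> {0,1,2,3,5}, take 0 (1->0 ok)
  t9 'x' -> {0,1,2,3,5}, take 2 (0->2 ok)
  t10 'x' -> {0,1,2,3,5}, take 1 (2->1 ok)
  t11 'x' -> {0,1,2,3,5}, take 1 (1->1 ok)
  t12 'x' -> {0,1,2,3,5}, take 0 (1->0 ok)
  t13 'x' -> {0,1,2,3,5}, take 3 (0->3 ok)
  t14 'y' -> {4}, take 4 (3->4 ok)
  t15 'x' -> {0,1,2,3,5}, take 2 (4->2 ok)
  t16 'x' -> {0,1,2,3,5}, take 2 (2->2 ok)
  t17 'x' -> {0,1,2,3,5}, take 1 (2->1 ok)
  t18 'x' -> {0,1,2,3,5}, take 0 (1->0 ok)
  t19 'x' -> {0,1,2,3,5}, take 1 (0->1 ok)
  t20 'x' -> {0,1,2,3,5}, take 1 (1->1 ok)
  t21 'x' -> {0,1,2,3,5}, take 1 (1->1 ok)
  t22 'x' -> {0,1,2,3,5}, take 0 (1->0 ok)
  t23 'x' -> {0,1,2,3,5}, take 2 (0->2 ok)
  t24 'x' -> {0,1,2,3,5}, take 0 (2->0 ok)
  t25 'x' -> {0,1,2,3,5}, take 3 (0->3 ok)
  t26 'y' -> {4}, take 4 (3->4 ok)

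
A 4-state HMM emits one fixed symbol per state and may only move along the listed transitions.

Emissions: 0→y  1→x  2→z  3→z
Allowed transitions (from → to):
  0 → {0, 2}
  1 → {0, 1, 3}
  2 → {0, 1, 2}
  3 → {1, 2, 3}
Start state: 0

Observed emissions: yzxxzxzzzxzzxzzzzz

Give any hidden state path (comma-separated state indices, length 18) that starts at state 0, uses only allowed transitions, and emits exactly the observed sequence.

  pos 0: y in {0}, choose 0; start
  pos 1: z in {2,3}, choose 2; 0->2 ok
  pos 2: x in {1}, choose 1; 2->1 ok
  pos 3: x in {1}, choose 1; 1->1 ok
  pos 4: z in {2,3}, choose 3; 1->3 ok
  pos 5: x in {1}, choose 1; 3->1 ok
  pos 6: z in {2,3}, choose 3; 1->3 ok
  pos 7: z in {2,3}, choose 3; 3->3 ok
  pos 8: z in {2,3}, choose 3; 3->3 ok
  pos 9: x in {1}, choose 1; 3->1 ok
  pos 10: z in {2,3}, choose 3; 1->3 ok
  pos 11: z in {2,3}, choose 2; 3->2 ok
  pos 12: x in {1}, choose 1; 2->1 ok
  pos 13: z in {2,3}, choose 3; 1->3 ok
  pos 14: z in {2,3}, choose 3; 3->3 ok
  pos 15: z in {2,3}, choose 3; 3->3 ok
  pos 16: z in {2,3}, choose 3; 3->3 ok
  pos 17: z in {2,3}, choose 2; 3->2 ok

0,2,1,1,3,1,3,3,3,1,3,2,1,3,3,3,3,2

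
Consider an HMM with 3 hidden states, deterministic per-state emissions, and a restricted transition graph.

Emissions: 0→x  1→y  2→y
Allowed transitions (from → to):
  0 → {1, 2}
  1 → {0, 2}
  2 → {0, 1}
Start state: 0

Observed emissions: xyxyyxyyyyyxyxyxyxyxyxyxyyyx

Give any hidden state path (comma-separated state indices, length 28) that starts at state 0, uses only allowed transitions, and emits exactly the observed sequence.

  0: obs=x cand={0} pick 0 [start]
  1: obs=y cand={1,2} pick 1 [0->1 ok]
  2: obs=x cand={0} pick 0 [1->0 ok]
  3: obs=y cand={1,2} pick 2 [0->2 ok]
  4: obs=y cand={1,2} pick 1 [2->1 ok]
  5: obs=x cand={0} pick 0 [1->0 ok]
  6: obs=y cand={1,2} pick 1 [0->1 ok]
  7: obs=y cand={1,2} pick 2 [1->2 ok]
  8: obs=y cand={1,2} pick 1 [2->1 ok]
  9: obs=y cand={1,2} pick 2 [1->2 ok]
  10: obs=y cand={1,2} pick 1 [2->1 ok]
  11: obs=x cand={0} pick 0 [1->0 ok]
  12: obs=y cand={1,2} pick 1 [0->1 ok]
  13: obs=x cand={0} pick 0 [1->0 ok]
  14: obs=y cand={1,2} pick 2 [0->2 ok]
  15: obs=x cand={0} pick 0 [2->0 ok]
  16: obs=y cand={1,2} pick 2 [0->2 ok]
  17: obs=x cand={0} pick 0 [2->0 ok]
  18: obs=y cand={1,2} pick 1 [0->1 ok]
  19: obs=x cand={0} pick 0 [1->0 ok]
  20: obs=y cand={1,2} pick 1 [0->1 ok]
  21: obs=x cand={0} pick 0 [1->0 ok]
  22: obs=y cand={1,2} pick 1 [0->1 ok]
  23: obs=x cand={0} pick 0 [1->0 ok]
  24: obs=y cand={1,2} pick 1 [0->1 ok]
  25: obs=y cand={1,2} pick 2 [1->2 ok]
  26: obs=y cand={1,2} pick 1 [2->1 ok]
  27: obs=x cand={0} pick 0 [1->0 ok]

0,1,0,2,1,0,1,2,1,2,1,0,1,0,2,0,2,0,1,0,1,0,1,0,1,2,1,0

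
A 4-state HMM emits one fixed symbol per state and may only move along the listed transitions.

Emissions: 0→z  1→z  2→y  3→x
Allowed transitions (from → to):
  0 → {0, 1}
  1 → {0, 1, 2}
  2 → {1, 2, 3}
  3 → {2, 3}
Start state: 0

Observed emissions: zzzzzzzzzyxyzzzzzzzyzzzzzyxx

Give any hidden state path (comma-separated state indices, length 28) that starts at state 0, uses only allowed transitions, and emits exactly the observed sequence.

0,0,1,1,0,0,0,1,1,2,3,2,1,0,1,0,0,0,1,2,1,0,1,0,1,2,3,3

  pos 0: z in {0,1}, choose 0; start
  pos 1: z in {0,1}, choose 0; 0->0 ok
  pos 2: z in {0,1}, choose 1; 0->1 ok
  pos 3: z in {0,1}, choose 1; 1->1 ok
  pos 4: z in {0,1}, choose 0; 1->0 ok
  pos 5: z in {0,1}, choose 0; 0->0 ok
  pos 6: z in {0,1}, choose 0; 0->0 ok
  pos 7: z in {0,1}, choose 1; 0->1 ok
  pos 8: z in {0,1}, choose 1; 1->1 ok
  pos 9: y in {2}, choose 2; 1->2 ok
  pos 10: x in {3}, choose 3; 2->3 ok
  pos 11: y in {2}, choose 2; 3->2 ok
  pos 12: z in {0,1}, choose 1; 2->1 ok
  pos 13: z in {0,1}, choose 0; 1->0 ok
  pos 14: z in {0,1}, choose 1; 0->1 ok
  pos 15: z in {0,1}, choose 0; 1->0 ok
  pos 16: z in {0,1}, choose 0; 0->0 ok
  pos 17: z in {0,1}, choose 0; 0->0 ok
  pos 18: z in {0,1}, choose 1; 0->1 ok
  pos 19: y in {2}, choose 2; 1->2 ok
  pos 20: z in {0,1}, choose 1; 2->1 ok
  pos 21: z in {0,1}, choose 0; 1->0 ok
  pos 22: z in {0,1}, choose 1; 0->1 ok
  pos 23: z in {0,1}, choose 0; 1->0 ok
  pos 24: z in {0,1}, choose 1; 0->1 ok
  pos 25: y in {2}, choose 2; 1->2 ok
  pos 26: x in {3}, choose 3; 2->3 ok
  pos 27: x in {3}, choose 3; 3->3 ok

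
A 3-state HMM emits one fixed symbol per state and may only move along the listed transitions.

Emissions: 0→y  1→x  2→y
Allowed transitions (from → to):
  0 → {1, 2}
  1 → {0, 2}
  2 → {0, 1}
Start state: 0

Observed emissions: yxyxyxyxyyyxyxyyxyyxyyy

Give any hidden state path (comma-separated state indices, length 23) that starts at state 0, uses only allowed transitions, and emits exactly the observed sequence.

  pos 0: y in {0,2}, choose 0; start
  pos 1: x in {1}, choose 1; 0->1 ok
  pos 2: y in {0,2}, choose 0; 1->0 ok
  pos 3: x in {1}, choose 1; 0->1 ok
  pos 4: y in {0,2}, choose 2; 1->2 ok
  pos 5: x in {1}, choose 1; 2->1 ok
  pos 6: y in {0,2}, choose 0; 1->0 ok
  pos 7: x in {1}, choose 1; 0->1 ok
  pos 8: y in {0,2}, choose 2; 1->2 ok
  pos 9: y in {0,2}, choose 0; 2->0 ok
  pos 10: y in {0,2}, choose 2; 0->2 ok
  pos 11: x in {1}, choose 1; 2->1 ok
  pos 12: y in {0,2}, choose 0; 1->0 ok
  pos 13: x in {1}, choose 1; 0->1 ok
  pos 14: y in {0,2}, choose 2; 1->2 ok
  pos 15: y in {0,2}, choose 0; 2->0 ok
  pos 16: x in {1}, choose 1; 0->1 ok
  pos 17: y in {0,2}, choose 2; 1->2 ok
  pos 18: y in {0,2}, choose 0; 2->0 ok
  pos 19: x in {1}, choose 1; 0->1 ok
  pos 20: y in {0,2}, choose 2; 1->2 ok
  pos 21: y in {0,2}, choose 0; 2->0 ok
  pos 22: y in {0,2}, choose 2; 0->2 ok

0,1,0,1,2,1,0,1,2,0,2,1,0,1,2,0,1,2,0,1,2,0,2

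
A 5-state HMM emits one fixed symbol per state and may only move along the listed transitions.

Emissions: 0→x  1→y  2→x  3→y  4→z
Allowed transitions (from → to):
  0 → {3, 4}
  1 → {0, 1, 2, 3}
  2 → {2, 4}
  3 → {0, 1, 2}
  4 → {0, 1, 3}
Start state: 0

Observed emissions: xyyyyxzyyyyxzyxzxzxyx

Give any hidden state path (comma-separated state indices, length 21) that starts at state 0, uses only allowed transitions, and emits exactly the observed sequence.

  [0] x  {0,2}  => 0  start
  [1] y  {1,3}  => 3  0->3 ok
  [2] y  {1,3}  => 1  3->1 ok
  [3] y  {1,3}  => 1  1->1 ok
  [4] y  {1,3}  => 3  1->3 ok
  [5] x  {0,2}  => 0  3->0 ok
  [6] z  {4}  => 4  0->4 ok
  [7] y  {1,3}  => 1  4->1 ok
  [8] y  {1,3}  => 3  1->3 ok
  [9] y  {1,3}  => 1  3->1 ok
  [10] y  {1,3}  => 3  1->3 ok
  [11] x  {0,2}  => 2  3->2 ok
  [12] z  {4}  => 4  2->4 ok
  [13] y  {1,3}  => 3  4->3 ok
  [14] x  {0,2}  => 2  3->2 ok
  [15] z  {4}  => 4  2->4 ok
  [16] x  {0,2}  => 0  4->0 ok
  [17] z  {4}  => 4  0->4 ok
  [18] x  {0,2}  => 0  4->0 ok
  [19] y  {1,3}  => 3  0->3 ok
  [20] x  {0,2}  => 2  3->2 ok

0,3,1,1,3,0,4,1,3,1,3,2,4,3,2,4,0,4,0,3,2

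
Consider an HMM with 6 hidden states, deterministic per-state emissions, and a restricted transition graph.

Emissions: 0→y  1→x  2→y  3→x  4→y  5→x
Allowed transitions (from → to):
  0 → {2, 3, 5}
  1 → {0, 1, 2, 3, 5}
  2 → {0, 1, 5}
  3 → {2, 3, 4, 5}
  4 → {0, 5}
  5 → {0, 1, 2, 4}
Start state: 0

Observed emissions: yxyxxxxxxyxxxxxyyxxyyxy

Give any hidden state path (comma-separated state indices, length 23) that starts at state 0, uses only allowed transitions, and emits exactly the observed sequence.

  0: obs=y cand={0,2,4} pick 0 [start]
  1: obs=x cand={1,3,5} pick 5 [0->5 ok]
  2: obs=y cand={0,2,4} pick 2 [5->2 ok]
  3: obs=x cand={1,3,5} pick 1 [2->1 ok]
  4: obs=x cand={1,3,5} pick 3 [1->3 ok]
  5: obs=x cand={1,3,5} pick 5 [3->5 ok]
  6: obs=x cand={1,3,5} pick 1 [5->1 ok]
  7: obs=x cand={1,3,5} pick 3 [1->3 ok]
  8: obs=x cand={1,3,5} pick 5 [3->5 ok]
  9: obs=y cand={0,2,4} pick 2 [5->2 ok]
  10: obs=x cand={1,3,5} pick 1 [2->1 ok]
  11: obs=x cand={1,3,5} pick 1 [1->1 ok]
  12: obs=x cand={1,3,5} pick 1 [1->1 ok]
  13: obs=x cand={1,3,5} pick 3 [1->3 ok]
  14: obs=x cand={1,3,5} pick 3 [3->3 ok]
  15: obs=y cand={0,2,4} pick 4 [3->4 ok]
  16: obs=y cand={0,2,4} pick 0 [4->0 ok]
  17: obs=x cand={1,3,5} pick 3 [0->3 ok]
  18: obs=x cand={1,3,5} pick 3 [3->3 ok]
  19: obs=y cand={0,2,4} pick 4 [3->4 ok]
  20: obs=y cand={0,2,4} pick 0 [4->0 ok]
  21: obs=x cand={1,3,5} pick 5 [0->5 ok]
  22: obs=y cand={0,2,4} pick 4 [5->4 ok]

0,5,2,1,3,5,1,3,5,2,1,1,1,3,3,4,0,3,3,4,0,5,4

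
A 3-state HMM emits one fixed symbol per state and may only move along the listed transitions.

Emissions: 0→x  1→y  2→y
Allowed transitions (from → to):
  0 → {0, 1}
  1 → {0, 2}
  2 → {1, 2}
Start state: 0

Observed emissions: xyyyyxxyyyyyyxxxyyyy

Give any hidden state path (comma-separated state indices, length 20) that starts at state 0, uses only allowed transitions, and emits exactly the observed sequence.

0,1,2,2,1,0,0,1,2,2,2,2,1,0,0,0,1,2,1,2

  0: obs=x cand={0} pick 0 [start]
  1: obs=y cand={1,2} pick 1 [0->1 ok]
  2: obs=y cand={1,2} pick 2 [1->2 ok]
  3: obs=y cand={1,2} pick 2 [2->2 ok]
  4: obs=y cand={1,2} pick 1 [2->1 ok]
  5: obs=x cand={0} pick 0 [1->0 ok]
  6: obs=x cand={0} pick 0 [0->0 ok]
  7: obs=y cand={1,2} pick 1 [0->1 ok]
  8: obs=y cand={1,2} pick 2 [1->2 ok]
  9: obs=y cand={1,2} pick 2 [2->2 ok]
  10: obs=y cand={1,2} pick 2 [2->2 ok]
  11: obs=y cand={1,2} pick 2 [2->2 ok]
  12: obs=y cand={1,2} pick 1 [2->1 ok]
  13: obs=x cand={0} pick 0 [1->0 ok]
  14: obs=x cand={0} pick 0 [0->0 ok]
  15: obs=x cand={0} pick 0 [0->0 ok]
  16: obs=y cand={1,2} pick 1 [0->1 ok]
  17: obs=y cand={1,2} pick 2 [1->2 ok]
  18: obs=y cand={1,2} pick 1 [2->1 ok]
  19: obs=y cand={1,2} pick 2 [1->2 ok]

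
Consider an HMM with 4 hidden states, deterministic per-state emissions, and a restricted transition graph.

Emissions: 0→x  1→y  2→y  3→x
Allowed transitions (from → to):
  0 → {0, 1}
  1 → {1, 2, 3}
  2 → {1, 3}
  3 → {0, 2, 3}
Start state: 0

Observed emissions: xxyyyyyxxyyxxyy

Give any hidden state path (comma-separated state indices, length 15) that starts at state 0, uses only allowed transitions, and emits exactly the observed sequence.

  [0] x  {0,3}  => 0  start
  [1] x  {0,3}  => 0  0->0 ok
  [2] y  {1,2}  => 1  0->1 ok
  [3] y  {1,2}  => 1  1->1 ok
  [4] y  {1,2}  => 1  1->1 ok
  [5] y  {1,2}  => 2  1->2 ok
  [6] y  {1,2}  => 1  2->1 ok
  [7] x  {0,3}  => 3  1->3 ok
  [8] x  {0,3}  => 0  3->0 ok
  [9] y  {1,2}  => 1  0->1 ok
  [10] y  {1,2}  => 2  1->2 ok
  [11] x  {0,3}  => 3  2->3 ok
  [12] x  {0,3}  => 3  3->3 ok
  [13] y  {1,2}  => 2  3->2 ok
  [14] y  {1,2}  => 1  2->1 ok

0,0,1,1,1,2,1,3,0,1,2,3,3,2,1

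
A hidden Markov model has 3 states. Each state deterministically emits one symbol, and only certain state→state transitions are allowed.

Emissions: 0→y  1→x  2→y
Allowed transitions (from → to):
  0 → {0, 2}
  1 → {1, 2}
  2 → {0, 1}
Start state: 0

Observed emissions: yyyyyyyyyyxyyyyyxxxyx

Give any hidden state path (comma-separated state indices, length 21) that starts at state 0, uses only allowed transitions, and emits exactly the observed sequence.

  pos 0: y in {0,2}, choose 0; start
  pos 1: y in {0,2}, choose 0; 0->0 ok
  pos 2: y in {0,2}, choose 2; 0->2 ok
  pos 3: y in {0,2}, choose 0; 2->0 ok
  pos 4: y in {0,2}, choose 0; 0->0 ok
  pos 5: y in {0,2}, choose 2; 0->2 ok
  pos 6: y in {0,2}, choose 0; 2->0 ok
  pos 7: y in {0,2}, choose 0; 0->0 ok
  pos 8: y in {0,2}, choose 0; 0->0 ok
  pos 9: y in {0,2}, choose 2; 0->2 ok
  pos 10: x in {1}, choose 1; 2->1 ok
  pos 11: y in {0,2}, choose 2; 1->2 ok
  pos 12: y in {0,2}, choose 0; 2->0 ok
  pos 13: y in {0,2}, choose 2; 0->2 ok
  pos 14: y in {0,2}, choose 0; 2->0 ok
  pos 15: y in {0,2}, choose 2; 0->2 ok
  pos 16: x in {1}, choose 1; 2->1 ok
  pos 17: x in {1}, choose 1; 1->1 ok
  pos 18: x in {1}, choose 1; 1->1 ok
  pos 19: y in {0,2}, choose 2; 1->2 ok
  pos 20: x in {1}, choose 1; 2->1 ok

0,0,2,0,0,2,0,0,0,2,1,2,0,2,0,2,1,1,1,2,1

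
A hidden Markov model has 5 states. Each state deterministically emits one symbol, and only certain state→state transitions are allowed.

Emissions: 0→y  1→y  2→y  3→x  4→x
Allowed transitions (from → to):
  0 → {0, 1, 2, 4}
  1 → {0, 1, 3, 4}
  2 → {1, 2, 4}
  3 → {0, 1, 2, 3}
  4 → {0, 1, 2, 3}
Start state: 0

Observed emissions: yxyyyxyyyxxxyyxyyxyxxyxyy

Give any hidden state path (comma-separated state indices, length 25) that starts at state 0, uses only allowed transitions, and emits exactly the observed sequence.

  pos 0: y in {0,1,2}, choose 0; start
  pos 1: x in {3,4}, choose 4; 0->4 ok
  pos 2: y in {0,1,2}, choose 2; 4->2 ok
  pos 3: y in {0,1,2}, choose 2; 2->2 ok
  pos 4: y in {0,1,2}, choose 1; 2->1 ok
  pos 5: x in {3,4}, choose 4; 1->4 ok
  pos 6: y in {0,1,2}, choose 1; 4->1 ok
  pos 7: y in {0,1,2}, choose 0; 1->0 ok
  pos 8: y in {0,1,2}, choose 0; 0->0 ok
  pos 9: x in {3,4}, choose 4; 0->4 ok
  pos 10: x in {3,4}, choose 3; 4->3 ok
  pos 11: x in {3,4}, choose 3; 3->3 ok
  pos 12: y in {0,1,2}, choose 1; 3->1 ok
  pos 13: y in {0,1,2}, choose 0; 1->0 ok
  pos 14: x in {3,4}, choose 4; 0->4 ok
  pos 15: y in {0,1,2}, choose 0; 4->0 ok
  pos 16: y in {0,1,2}, choose 2; 0->2 ok
  pos 17: x in {3,4}, choose 4; 2->4 ok
  pos 18: y in {0,1,2}, choose 1; 4->1 ok
  pos 19: x in {3,4}, choose 3; 1->3 ok
  pos 20: x in {3,4}, choose 3; 3->3 ok
  pos 21: y in {0,1,2}, choose 1; 3->1 ok
  pos 22: x in {3,4}, choose 4; 1->4 ok
  pos 23: y in {0,1,2}, choose 1; 4->1 ok
  pos 24: y in {0,1,2}, choose 1; 1->1 ok

0,4,2,2,1,4,1,0,0,4,3,3,1,0,4,0,2,4,1,3,3,1,4,1,1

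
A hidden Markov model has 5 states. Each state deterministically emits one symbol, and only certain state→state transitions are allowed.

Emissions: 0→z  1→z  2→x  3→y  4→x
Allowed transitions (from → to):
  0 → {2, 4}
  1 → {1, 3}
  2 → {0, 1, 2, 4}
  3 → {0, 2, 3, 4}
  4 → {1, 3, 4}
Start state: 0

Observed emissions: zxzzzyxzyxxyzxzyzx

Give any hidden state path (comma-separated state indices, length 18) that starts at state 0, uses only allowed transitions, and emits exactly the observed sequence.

  pos 0: z in {0,1}, choose 0; start
  pos 1: x in {2,4}, choose 4; 0->4 ok
  pos 2: z in {0,1}, choose 1; 4->1 ok
  pos 3: z in {0,1}, choose 1; 1->1 ok
  pos 4: z in {0,1}, choose 1; 1->1 ok
  pos 5: y in {3}, choose 3; 1->3 ok
  pos 6: x in {2,4}, choose 2; 3->2 ok
  pos 7: z in {0,1}, choose 1; 2->1 ok
  pos 8: y in {3}, choose 3; 1->3 ok
  pos 9: x in {2,4}, choose 2; 3->2 ok
  pos 10: x in {2,4}, choose 4; 2->4 ok
  pos 11: y in {3}, choose 3; 4->3 ok
  pos 12: z in {0,1}, choose 0; 3->0 ok
  pos 13: x in {2,4}, choose 2; 0->2 ok
  pos 14: z in {0,1}, choose 1; 2->1 ok
  pos 15: y in {3}, choose 3; 1->3 ok
  pos 16: z in {0,1}, choose 0; 3->0 ok
  pos 17: x in {2,4}, choose 4; 0->4 ok

0,4,1,1,1,3,2,1,3,2,4,3,0,2,1,3,0,4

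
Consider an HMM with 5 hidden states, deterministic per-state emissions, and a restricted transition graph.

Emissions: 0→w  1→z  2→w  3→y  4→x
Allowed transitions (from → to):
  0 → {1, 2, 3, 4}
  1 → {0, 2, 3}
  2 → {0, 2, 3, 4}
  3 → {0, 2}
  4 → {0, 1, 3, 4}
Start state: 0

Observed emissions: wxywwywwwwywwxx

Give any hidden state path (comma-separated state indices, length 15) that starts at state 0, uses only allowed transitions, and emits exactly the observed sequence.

0,4,3,2,0,3,0,2,2,2,3,2,0,4,4

  0: obs=w cand={0,2} pick 0 [start]
  1: obs=x cand={4} pick 4 [0->4 ok]
  2: obs=y cand={3} pick 3 [4->3 ok]
  3: obs=w cand={0,2} pick 2 [3->2 ok]
  4: obs=w cand={0,2} pick 0 [2->0 ok]
  5: obs=y cand={3} pick 3 [0->3 ok]
  6: obs=w cand={0,2} pick 0 [3->0 ok]
  7: obs=w cand={0,2} pick 2 [0->2 ok]
  8: obs=w cand={0,2} pick 2 [2->2 ok]
  9: obs=w cand={0,2} pick 2 [2->2 ok]
  10: obs=y cand={3} pick 3 [2->3 ok]
  11: obs=w cand={0,2} pick 2 [3->2 ok]
  12: obs=w cand={0,2} pick 0 [2->0 ok]
  13: obs=x cand={4} pick 4 [0->4 ok]
  14: obs=x cand={4} pick 4 [4->4 ok]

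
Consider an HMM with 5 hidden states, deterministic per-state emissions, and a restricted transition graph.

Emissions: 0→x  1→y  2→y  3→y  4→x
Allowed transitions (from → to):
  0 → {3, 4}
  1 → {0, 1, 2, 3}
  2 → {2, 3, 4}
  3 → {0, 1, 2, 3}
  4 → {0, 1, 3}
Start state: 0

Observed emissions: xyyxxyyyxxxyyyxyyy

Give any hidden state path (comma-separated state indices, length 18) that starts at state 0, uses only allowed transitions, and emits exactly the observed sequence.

0,3,1,0,4,3,2,2,4,0,4,3,3,3,0,3,2,2

  0: obs=x cand={0,4} pick 0 [start]
  1: obs=y cand={1,2,3} pick 3 [0->3 ok]
  2: obs=y cand={1,2,3} pick 1 [3->1 ok]
  3: obs=x cand={0,4} pick 0 [1->0 ok]
  4: obs=x cand={0,4} pick 4 [0->4 ok]
  5: obs=y cand={1,2,3} pick 3 [4->3 ok]
  6: obs=y cand={1,2,3} pick 2 [3->2 ok]
  7: obs=y cand={1,2,3} pick 2 [2->2 ok]
  8: obs=x cand={0,4} pick 4 [2->4 ok]
  9: obs=x cand={0,4} pick 0 [4->0 ok]
  10: obs=x cand={0,4} pick 4 [0->4 ok]
  11: obs=y cand={1,2,3} pick 3 [4->3 ok]
  12: obs=y cand={1,2,3} pick 3 [3->3 ok]
  13: obs=y cand={1,2,3} pick 3 [3->3 ok]
  14: obs=x cand={0,4} pick 0 [3->0 ok]
  15: obs=y cand={1,2,3} pick 3 [0->3 ok]
  16: obs=y cand={1,2,3} pick 2 [3->2 ok]
  17: obs=y cand={1,2,3} pick 2 [2->2 ok]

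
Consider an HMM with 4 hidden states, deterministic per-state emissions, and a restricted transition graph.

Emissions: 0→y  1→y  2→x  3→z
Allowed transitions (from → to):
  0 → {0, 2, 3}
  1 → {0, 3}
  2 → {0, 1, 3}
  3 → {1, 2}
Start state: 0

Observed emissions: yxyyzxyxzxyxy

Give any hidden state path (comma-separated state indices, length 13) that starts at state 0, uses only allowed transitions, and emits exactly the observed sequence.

  pos 0: y in {0,1}, choose 0; start
  pos 1: x in {2}, choose 2; 0->2 ok
  pos 2: y in {0,1}, choose 0; 2->0 ok
  pos 3: y in {0,1}, choose 0; 0->0 ok
  pos 4: z in {3}, choose 3; 0->3 ok
  pos 5: x in {2}, choose 2; 3->2 ok
  pos 6: y in {0,1}, choose 0; 2->0 ok
  pos 7: x in {2}, choose 2; 0->2 ok
  pos 8: z in {3}, choose 3; 2->3 ok
  pos 9: x in {2}, choose 2; 3->2 ok
  pos 10: y in {0,1}, choose 0; 2->0 ok
  pos 11: x in {2}, choose 2; 0->2 ok
  pos 12: y in {0,1}, choose 0; 2->0 ok

0,2,0,0,3,2,0,2,3,2,0,2,0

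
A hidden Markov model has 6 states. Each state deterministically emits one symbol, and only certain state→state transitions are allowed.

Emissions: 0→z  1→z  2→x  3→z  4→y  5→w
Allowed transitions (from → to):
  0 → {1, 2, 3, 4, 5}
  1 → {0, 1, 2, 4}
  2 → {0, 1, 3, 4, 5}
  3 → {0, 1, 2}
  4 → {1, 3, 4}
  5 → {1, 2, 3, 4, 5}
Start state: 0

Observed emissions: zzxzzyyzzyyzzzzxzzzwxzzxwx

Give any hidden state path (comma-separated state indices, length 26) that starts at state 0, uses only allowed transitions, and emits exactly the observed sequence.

0,1,2,3,1,4,4,1,1,4,4,3,1,1,1,2,1,1,0,5,2,0,1,2,5,2

  pos 0: z in {0,1,3}, choose 0; start
  pos 1: z in {0,1,3}, choose 1; 0->1 ok
  pos 2: x in {2}, choose 2; 1->2 ok
  pos 3: z in {0,1,3}, choose 3; 2->3 ok
  pos 4: z in {0,1,3}, choose 1; 3->1 ok
  pos 5: y in {4}, choose 4; 1->4 ok
  pos 6: y in {4}, choose 4; 4->4 ok
  pos 7: z in {0,1,3}, choose 1; 4->1 ok
  pos 8: z in {0,1,3}, choose 1; 1->1 ok
  pos 9: y in {4}, choose 4; 1->4 ok
  pos 10: y in {4}, choose 4; 4->4 ok
  pos 11: z in {0,1,3}, choose 3; 4->3 ok
  pos 12: z in {0,1,3}, choose 1; 3->1 ok
  pos 13: z in {0,1,3}, choose 1; 1->1 ok
  pos 14: z in {0,1,3}, choose 1; 1->1 ok
  pos 15: x in {2}, choose 2; 1->2 ok
  pos 16: z in {0,1,3}, choose 1; 2->1 ok
  pos 17: z in {0,1,3}, choose 1; 1->1 ok
  pos 18: z in {0,1,3}, choose 0; 1->0 ok
  pos 19: w in {5}, choose 5; 0->5 ok
  pos 20: x in {2}, choose 2; 5->2 ok
  pos 21: z in {0,1,3}, choose 0; 2->0 ok
  pos 22: z in {0,1,3}, choose 1; 0->1 ok
  pos 23: x in {2}, choose 2; 1->2 ok
  pos 24: w in {5}, choose 5; 2->5 ok
  pos 25: x in {2}, choose 2; 5->2 ok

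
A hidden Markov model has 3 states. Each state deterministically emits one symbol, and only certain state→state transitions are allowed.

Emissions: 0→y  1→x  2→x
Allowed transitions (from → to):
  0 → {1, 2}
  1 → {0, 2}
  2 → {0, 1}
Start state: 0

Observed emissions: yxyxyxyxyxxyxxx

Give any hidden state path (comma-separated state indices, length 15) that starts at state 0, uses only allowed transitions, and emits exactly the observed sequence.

0,2,0,2,0,2,0,2,0,2,1,0,2,1,2

  [0] y  {0}  => 0  start
  [1] x  {1,2}  => 2  0->2 ok
  [2] y  {0}  => 0  2->0 ok
  [3] x  {1,2}  => 2  0->2 ok
  [4] y  {0}  => 0  2->0 ok
  [5] x  {1,2}  => 2  0->2 ok
  [6] y  {0}  => 0  2->0 ok
  [7] x  {1,2}  => 2  0->2 ok
  [8] y  {0}  => 0  2->0 ok
  [9] x  {1,2}  => 2  0->2 ok
  [10] x  {1,2}  => 1  2->1 ok
  [11] y  {0}  => 0  1->0 ok
  [12] x  {1,2}  => 2  0->2 ok
  [13] x  {1,2}  => 1  2->1 ok
  [14] x  {1,2}  => 2  1->2 ok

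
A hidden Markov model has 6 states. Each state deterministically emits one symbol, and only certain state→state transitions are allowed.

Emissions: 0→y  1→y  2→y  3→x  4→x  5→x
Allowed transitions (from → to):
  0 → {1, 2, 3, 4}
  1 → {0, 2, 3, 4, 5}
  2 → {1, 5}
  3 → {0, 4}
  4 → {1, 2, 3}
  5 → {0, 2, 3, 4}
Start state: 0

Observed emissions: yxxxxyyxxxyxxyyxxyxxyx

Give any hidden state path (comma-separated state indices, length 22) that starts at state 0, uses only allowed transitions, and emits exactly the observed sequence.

  pos 0: y in {0,1,2}, choose 0; start
  pos 1: x in {3,4,5}, choose 4; 0->4 ok
  pos 2: x in {3,4,5}, choose 3; 4->3 ok
  pos 3: x in {3,4,5}, choose 4; 3->4 ok
  pos 4: x in {3,4,5}, choose 3; 4->3 ok
  pos 5: y in {0,1,2}, choose 0; 3->0 ok
  pos 6: y in {0,1,2}, choose 1; 0->1 ok
  pos 7: x in {3,4,5}, choose 5; 1->5 ok
  pos 8: x in {3,4,5}, choose 3; 5->3 ok
  pos 9: x in {3,4,5}, choose 4; 3->4 ok
  pos 10: y in {0,1,2}, choose 2; 4->2 ok
  pos 11: x in {3,4,5}, choose 5; 2->5 ok
  pos 12: x in {3,4,5}, choose 3; 5->3 ok
  pos 13: y in {0,1,2}, choose 0; 3->0 ok
  pos 14: y in {0,1,2}, choose 2; 0->2 ok
  pos 15: x in {3,4,5}, choose 5; 2->5 ok
  pos 16: x in {3,4,5}, choose 4; 5->4 ok
  pos 17: y in {0,1,2}, choose 2; 4->2 ok
  pos 18: x in {3,4,5}, choose 5; 2->5 ok
  pos 19: x in {3,4,5}, choose 3; 5->3 ok
  pos 20: y in {0,1,2}, choose 0; 3->0 ok
  pos 21: x in {3,4,5}, choose 3; 0->3 ok

0,4,3,4,3,0,1,5,3,4,2,5,3,0,2,5,4,2,5,3,0,3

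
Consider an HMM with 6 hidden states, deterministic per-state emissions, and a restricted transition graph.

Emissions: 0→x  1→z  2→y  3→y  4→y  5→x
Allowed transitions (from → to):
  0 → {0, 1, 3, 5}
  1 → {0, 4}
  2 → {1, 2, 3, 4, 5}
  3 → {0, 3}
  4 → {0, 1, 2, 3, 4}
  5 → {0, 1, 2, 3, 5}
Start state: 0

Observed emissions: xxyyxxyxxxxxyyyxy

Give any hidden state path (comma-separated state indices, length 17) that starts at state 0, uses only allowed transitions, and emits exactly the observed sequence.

  pos 0: x in {0,5}, choose 0; start
  pos 1: x in {0,5}, choose 5; 0->5 ok
  pos 2: y in {2,3,4}, choose 3; 5->3 ok
  pos 3: y in {2,3,4}, choose 3; 3->3 ok
  pos 4: x in {0,5}, choose 0; 3->0 ok
  pos 5: x in {0,5}, choose 5; 0->5 ok
  pos 6: y in {2,3,4}, choose 3; 5->3 ok
  pos 7: x in {0,5}, choose 0; 3->0 ok
  pos 8: x in {0,5}, choose 0; 0->0 ok
  pos 9: x in {0,5}, choose 5; 0->5 ok
  pos 10: x in {0,5}, choose 5; 5->5 ok
  pos 11: x in {0,5}, choose 0; 5->0 ok
  pos 12: y in {2,3,4}, choose 3; 0->3 ok
  pos 13: y in {2,3,4}, choose 3; 3->3 ok
  pos 14: y in {2,3,4}, choose 3; 3->3 ok
  pos 15: x in {0,5}, choose 0; 3->0 ok
  pos 16: y in {2,3,4}, choose 3; 0->3 ok

0,5,3,3,0,5,3,0,0,5,5,0,3,3,3,0,3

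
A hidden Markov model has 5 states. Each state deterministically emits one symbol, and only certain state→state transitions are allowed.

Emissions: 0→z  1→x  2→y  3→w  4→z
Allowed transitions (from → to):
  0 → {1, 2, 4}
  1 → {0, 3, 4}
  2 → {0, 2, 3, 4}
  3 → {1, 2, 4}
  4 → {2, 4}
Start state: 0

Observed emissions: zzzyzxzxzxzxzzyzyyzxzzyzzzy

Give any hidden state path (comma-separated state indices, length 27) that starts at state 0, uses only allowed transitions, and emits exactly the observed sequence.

0,4,4,2,0,1,0,1,0,1,0,1,4,4,2,4,2,2,0,1,0,4,2,0,4,4,2

  t0 'z' -> {0,4}, take 0 (start)
  t1 'z' -> {0,4}, take 4 (0->4 ok)
  t2 'z' -> {0,4}, take 4 (4->4 ok)
  t3 'y' -> {2}, take 2 (4->2 ok)
  t4 'z' -> {0,4}, take 0 (2->0 ok)
  t5 'x' -> {1}, take 1 (0->1 ok)
  t6 'z' -> {0,4}, take 0 (1->0 ok)
  t7 'x' -> {1}, take 1 (0->1 ok)
  t8 'z' -> {0,4}, take 0 (1->0 ok)
  t9 'x' -> {1}, take 1 (0->1 ok)
  t10 'z' -> {0,4}, take 0 (1->0 ok)
  t11 'x' -> {1}, take 1 (0->1 ok)
  t12 'z' -> {0,4}, take 4 (1->4 ok)
  t13 'z' -> {0,4}, take 4 (4->4 ok)
  t14 'y' -> {2}, take 2 (4->2 ok)
  t15 'z' -> {0,4}, take 4 (2->4 ok)
  t16 'y' -> {2}, take 2 (4->2 ok)
  t17 'y' -> {2}, take 2 (2->2 ok)
  t18 'z' -> {0,4}, take 0 (2->0 ok)
  t19 'x' -> {1}, take 1 (0->1 ok)
  t20 'z' -> {0,4}, take 0 (1->0 ok)
  t21 'z' -> {0,4}, take 4 (0->4 ok)
  t22 'y' -> {2}, take 2 (4->2 ok)
  t23 'z' -> {0,4}, take 0 (2->0 ok)
  t24 'z' -> {0,4}, take 4 (0->4 ok)
  t25 'z' -> {0,4}, take 4 (4->4 ok)
  t26 'y' -> {2}, take 2 (4->2 ok)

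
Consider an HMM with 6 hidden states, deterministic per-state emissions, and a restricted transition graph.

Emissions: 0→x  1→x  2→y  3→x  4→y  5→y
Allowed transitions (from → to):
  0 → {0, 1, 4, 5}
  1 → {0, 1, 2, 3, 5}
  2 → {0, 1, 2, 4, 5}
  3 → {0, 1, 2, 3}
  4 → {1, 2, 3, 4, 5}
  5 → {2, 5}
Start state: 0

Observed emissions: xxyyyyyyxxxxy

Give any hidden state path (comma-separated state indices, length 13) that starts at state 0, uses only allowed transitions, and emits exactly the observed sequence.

  t0 'x' -> {0,1,3}, take 0 (start)
  t1 'x' -> {0,1,3}, take 1 (0->1 ok)
  t2 'y' -> {2,4,5}, take 2 (1->2 ok)
  t3 'y' -> {2,4,5}, take 2 (2->2 ok)
  t4 'y' -> {2,4,5}, take 5 (2->5 ok)
  t5 'y' -> {2,4,5}, take 5 (5->5 ok)
  t6 'y' -> {2,4,5}, take 5 (5->5 ok)
  t7 'y' -> {2,4,5}, take 2 (5->2 ok)
  t8 'x' -> {0,1,3}, take 0 (2->0 ok)
  t9 'x' -> {0,1,3}, take 0 (0->0 ok)
  t10 'x' -> {0,1,3}, take 1 (0->1 ok)
  t11 'x' -> {0,1,3}, take 0 (1->0 ok)
  t12 'y' -> {2,4,5}, take 4 (0->4 ok)

0,1,2,2,5,5,5,2,0,0,1,0,4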